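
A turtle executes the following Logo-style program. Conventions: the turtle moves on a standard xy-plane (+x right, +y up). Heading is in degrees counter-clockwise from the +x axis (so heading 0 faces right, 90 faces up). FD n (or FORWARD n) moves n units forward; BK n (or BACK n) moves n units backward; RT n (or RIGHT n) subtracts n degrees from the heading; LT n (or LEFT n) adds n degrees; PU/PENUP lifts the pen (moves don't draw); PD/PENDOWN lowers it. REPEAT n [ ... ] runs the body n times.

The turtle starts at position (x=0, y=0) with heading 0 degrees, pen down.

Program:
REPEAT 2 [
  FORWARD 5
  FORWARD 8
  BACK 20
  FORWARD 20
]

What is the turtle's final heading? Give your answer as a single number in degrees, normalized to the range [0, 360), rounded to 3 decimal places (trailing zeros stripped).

Answer: 0

Derivation:
Executing turtle program step by step:
Start: pos=(0,0), heading=0, pen down
REPEAT 2 [
  -- iteration 1/2 --
  FD 5: (0,0) -> (5,0) [heading=0, draw]
  FD 8: (5,0) -> (13,0) [heading=0, draw]
  BK 20: (13,0) -> (-7,0) [heading=0, draw]
  FD 20: (-7,0) -> (13,0) [heading=0, draw]
  -- iteration 2/2 --
  FD 5: (13,0) -> (18,0) [heading=0, draw]
  FD 8: (18,0) -> (26,0) [heading=0, draw]
  BK 20: (26,0) -> (6,0) [heading=0, draw]
  FD 20: (6,0) -> (26,0) [heading=0, draw]
]
Final: pos=(26,0), heading=0, 8 segment(s) drawn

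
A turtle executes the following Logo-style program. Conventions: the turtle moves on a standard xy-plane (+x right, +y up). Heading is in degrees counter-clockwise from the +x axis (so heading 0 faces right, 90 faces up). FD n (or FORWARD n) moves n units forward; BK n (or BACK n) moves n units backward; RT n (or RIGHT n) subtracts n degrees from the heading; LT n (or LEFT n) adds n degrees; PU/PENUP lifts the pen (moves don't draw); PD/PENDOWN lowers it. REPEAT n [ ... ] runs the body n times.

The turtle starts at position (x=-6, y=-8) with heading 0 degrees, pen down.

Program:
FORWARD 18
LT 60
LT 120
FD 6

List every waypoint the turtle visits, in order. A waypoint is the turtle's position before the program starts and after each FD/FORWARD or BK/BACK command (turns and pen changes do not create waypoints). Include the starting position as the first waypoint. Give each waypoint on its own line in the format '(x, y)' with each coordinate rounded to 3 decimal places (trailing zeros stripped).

Answer: (-6, -8)
(12, -8)
(6, -8)

Derivation:
Executing turtle program step by step:
Start: pos=(-6,-8), heading=0, pen down
FD 18: (-6,-8) -> (12,-8) [heading=0, draw]
LT 60: heading 0 -> 60
LT 120: heading 60 -> 180
FD 6: (12,-8) -> (6,-8) [heading=180, draw]
Final: pos=(6,-8), heading=180, 2 segment(s) drawn
Waypoints (3 total):
(-6, -8)
(12, -8)
(6, -8)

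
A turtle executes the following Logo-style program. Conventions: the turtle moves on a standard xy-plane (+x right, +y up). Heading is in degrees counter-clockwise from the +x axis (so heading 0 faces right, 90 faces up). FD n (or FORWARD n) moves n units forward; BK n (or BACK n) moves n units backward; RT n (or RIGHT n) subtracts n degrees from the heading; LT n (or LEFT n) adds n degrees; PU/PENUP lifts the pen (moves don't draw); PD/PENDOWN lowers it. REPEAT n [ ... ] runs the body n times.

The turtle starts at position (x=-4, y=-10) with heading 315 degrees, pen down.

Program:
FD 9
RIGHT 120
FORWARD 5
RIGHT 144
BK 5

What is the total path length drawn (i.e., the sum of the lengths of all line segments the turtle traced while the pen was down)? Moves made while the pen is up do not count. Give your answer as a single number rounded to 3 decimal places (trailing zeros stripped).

Answer: 19

Derivation:
Executing turtle program step by step:
Start: pos=(-4,-10), heading=315, pen down
FD 9: (-4,-10) -> (2.364,-16.364) [heading=315, draw]
RT 120: heading 315 -> 195
FD 5: (2.364,-16.364) -> (-2.466,-17.658) [heading=195, draw]
RT 144: heading 195 -> 51
BK 5: (-2.466,-17.658) -> (-5.612,-21.544) [heading=51, draw]
Final: pos=(-5.612,-21.544), heading=51, 3 segment(s) drawn

Segment lengths:
  seg 1: (-4,-10) -> (2.364,-16.364), length = 9
  seg 2: (2.364,-16.364) -> (-2.466,-17.658), length = 5
  seg 3: (-2.466,-17.658) -> (-5.612,-21.544), length = 5
Total = 19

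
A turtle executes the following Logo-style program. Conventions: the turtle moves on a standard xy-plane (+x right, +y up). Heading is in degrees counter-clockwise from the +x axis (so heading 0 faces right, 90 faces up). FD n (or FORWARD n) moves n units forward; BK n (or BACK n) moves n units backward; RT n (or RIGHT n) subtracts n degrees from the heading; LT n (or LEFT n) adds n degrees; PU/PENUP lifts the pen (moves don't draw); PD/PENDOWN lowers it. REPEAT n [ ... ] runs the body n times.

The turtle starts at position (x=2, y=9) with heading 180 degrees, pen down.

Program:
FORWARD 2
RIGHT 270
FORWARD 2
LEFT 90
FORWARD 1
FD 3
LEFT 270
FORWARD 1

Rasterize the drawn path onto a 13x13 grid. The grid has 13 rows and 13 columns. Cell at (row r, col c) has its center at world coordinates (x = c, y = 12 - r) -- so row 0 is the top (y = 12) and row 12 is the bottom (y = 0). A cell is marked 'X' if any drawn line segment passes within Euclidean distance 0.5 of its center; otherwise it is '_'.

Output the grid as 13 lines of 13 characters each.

Segment 0: (2,9) -> (0,9)
Segment 1: (0,9) -> (0,7)
Segment 2: (0,7) -> (1,7)
Segment 3: (1,7) -> (4,7)
Segment 4: (4,7) -> (4,6)

Answer: _____________
_____________
_____________
XXX__________
X____________
XXXXX________
____X________
_____________
_____________
_____________
_____________
_____________
_____________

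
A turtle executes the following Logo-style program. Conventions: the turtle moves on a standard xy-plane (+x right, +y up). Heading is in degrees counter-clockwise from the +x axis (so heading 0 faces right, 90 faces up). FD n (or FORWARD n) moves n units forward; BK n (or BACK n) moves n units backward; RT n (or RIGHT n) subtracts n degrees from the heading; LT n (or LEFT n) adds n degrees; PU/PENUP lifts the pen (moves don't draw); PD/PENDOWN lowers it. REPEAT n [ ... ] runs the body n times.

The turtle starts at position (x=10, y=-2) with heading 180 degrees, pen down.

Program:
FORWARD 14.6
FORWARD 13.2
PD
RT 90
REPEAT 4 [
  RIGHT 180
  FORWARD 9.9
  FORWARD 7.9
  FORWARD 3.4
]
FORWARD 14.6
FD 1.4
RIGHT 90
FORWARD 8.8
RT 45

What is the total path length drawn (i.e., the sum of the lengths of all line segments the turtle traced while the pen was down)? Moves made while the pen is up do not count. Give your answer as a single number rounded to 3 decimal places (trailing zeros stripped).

Executing turtle program step by step:
Start: pos=(10,-2), heading=180, pen down
FD 14.6: (10,-2) -> (-4.6,-2) [heading=180, draw]
FD 13.2: (-4.6,-2) -> (-17.8,-2) [heading=180, draw]
PD: pen down
RT 90: heading 180 -> 90
REPEAT 4 [
  -- iteration 1/4 --
  RT 180: heading 90 -> 270
  FD 9.9: (-17.8,-2) -> (-17.8,-11.9) [heading=270, draw]
  FD 7.9: (-17.8,-11.9) -> (-17.8,-19.8) [heading=270, draw]
  FD 3.4: (-17.8,-19.8) -> (-17.8,-23.2) [heading=270, draw]
  -- iteration 2/4 --
  RT 180: heading 270 -> 90
  FD 9.9: (-17.8,-23.2) -> (-17.8,-13.3) [heading=90, draw]
  FD 7.9: (-17.8,-13.3) -> (-17.8,-5.4) [heading=90, draw]
  FD 3.4: (-17.8,-5.4) -> (-17.8,-2) [heading=90, draw]
  -- iteration 3/4 --
  RT 180: heading 90 -> 270
  FD 9.9: (-17.8,-2) -> (-17.8,-11.9) [heading=270, draw]
  FD 7.9: (-17.8,-11.9) -> (-17.8,-19.8) [heading=270, draw]
  FD 3.4: (-17.8,-19.8) -> (-17.8,-23.2) [heading=270, draw]
  -- iteration 4/4 --
  RT 180: heading 270 -> 90
  FD 9.9: (-17.8,-23.2) -> (-17.8,-13.3) [heading=90, draw]
  FD 7.9: (-17.8,-13.3) -> (-17.8,-5.4) [heading=90, draw]
  FD 3.4: (-17.8,-5.4) -> (-17.8,-2) [heading=90, draw]
]
FD 14.6: (-17.8,-2) -> (-17.8,12.6) [heading=90, draw]
FD 1.4: (-17.8,12.6) -> (-17.8,14) [heading=90, draw]
RT 90: heading 90 -> 0
FD 8.8: (-17.8,14) -> (-9,14) [heading=0, draw]
RT 45: heading 0 -> 315
Final: pos=(-9,14), heading=315, 17 segment(s) drawn

Segment lengths:
  seg 1: (10,-2) -> (-4.6,-2), length = 14.6
  seg 2: (-4.6,-2) -> (-17.8,-2), length = 13.2
  seg 3: (-17.8,-2) -> (-17.8,-11.9), length = 9.9
  seg 4: (-17.8,-11.9) -> (-17.8,-19.8), length = 7.9
  seg 5: (-17.8,-19.8) -> (-17.8,-23.2), length = 3.4
  seg 6: (-17.8,-23.2) -> (-17.8,-13.3), length = 9.9
  seg 7: (-17.8,-13.3) -> (-17.8,-5.4), length = 7.9
  seg 8: (-17.8,-5.4) -> (-17.8,-2), length = 3.4
  seg 9: (-17.8,-2) -> (-17.8,-11.9), length = 9.9
  seg 10: (-17.8,-11.9) -> (-17.8,-19.8), length = 7.9
  seg 11: (-17.8,-19.8) -> (-17.8,-23.2), length = 3.4
  seg 12: (-17.8,-23.2) -> (-17.8,-13.3), length = 9.9
  seg 13: (-17.8,-13.3) -> (-17.8,-5.4), length = 7.9
  seg 14: (-17.8,-5.4) -> (-17.8,-2), length = 3.4
  seg 15: (-17.8,-2) -> (-17.8,12.6), length = 14.6
  seg 16: (-17.8,12.6) -> (-17.8,14), length = 1.4
  seg 17: (-17.8,14) -> (-9,14), length = 8.8
Total = 137.4

Answer: 137.4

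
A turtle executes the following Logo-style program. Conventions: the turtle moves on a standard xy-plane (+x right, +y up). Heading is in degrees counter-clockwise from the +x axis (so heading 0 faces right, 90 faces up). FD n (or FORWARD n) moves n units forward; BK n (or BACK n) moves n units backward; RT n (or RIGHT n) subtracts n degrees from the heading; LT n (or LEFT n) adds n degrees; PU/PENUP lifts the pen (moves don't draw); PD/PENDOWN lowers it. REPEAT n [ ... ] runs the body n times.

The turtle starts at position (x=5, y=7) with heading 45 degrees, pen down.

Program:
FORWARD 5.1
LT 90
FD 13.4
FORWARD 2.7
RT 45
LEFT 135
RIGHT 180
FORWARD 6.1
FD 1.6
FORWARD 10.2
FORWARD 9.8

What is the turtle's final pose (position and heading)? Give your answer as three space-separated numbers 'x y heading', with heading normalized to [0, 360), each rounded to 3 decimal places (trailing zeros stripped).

Executing turtle program step by step:
Start: pos=(5,7), heading=45, pen down
FD 5.1: (5,7) -> (8.606,10.606) [heading=45, draw]
LT 90: heading 45 -> 135
FD 13.4: (8.606,10.606) -> (-0.869,20.081) [heading=135, draw]
FD 2.7: (-0.869,20.081) -> (-2.778,21.991) [heading=135, draw]
RT 45: heading 135 -> 90
LT 135: heading 90 -> 225
RT 180: heading 225 -> 45
FD 6.1: (-2.778,21.991) -> (1.535,26.304) [heading=45, draw]
FD 1.6: (1.535,26.304) -> (2.667,27.435) [heading=45, draw]
FD 10.2: (2.667,27.435) -> (9.879,34.648) [heading=45, draw]
FD 9.8: (9.879,34.648) -> (16.809,41.578) [heading=45, draw]
Final: pos=(16.809,41.578), heading=45, 7 segment(s) drawn

Answer: 16.809 41.578 45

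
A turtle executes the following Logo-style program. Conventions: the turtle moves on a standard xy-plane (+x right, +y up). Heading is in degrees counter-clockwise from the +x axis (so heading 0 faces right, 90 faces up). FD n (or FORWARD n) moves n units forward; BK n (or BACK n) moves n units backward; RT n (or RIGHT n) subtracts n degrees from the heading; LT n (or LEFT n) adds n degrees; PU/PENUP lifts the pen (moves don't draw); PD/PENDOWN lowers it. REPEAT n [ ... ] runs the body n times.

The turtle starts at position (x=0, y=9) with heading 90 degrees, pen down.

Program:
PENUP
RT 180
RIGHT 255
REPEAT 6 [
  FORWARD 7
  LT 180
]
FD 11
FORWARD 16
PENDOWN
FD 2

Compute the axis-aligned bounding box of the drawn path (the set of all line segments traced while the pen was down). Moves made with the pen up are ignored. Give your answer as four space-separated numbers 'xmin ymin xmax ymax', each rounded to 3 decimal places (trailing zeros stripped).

Answer: 26.08 15.988 28.012 16.506

Derivation:
Executing turtle program step by step:
Start: pos=(0,9), heading=90, pen down
PU: pen up
RT 180: heading 90 -> 270
RT 255: heading 270 -> 15
REPEAT 6 [
  -- iteration 1/6 --
  FD 7: (0,9) -> (6.761,10.812) [heading=15, move]
  LT 180: heading 15 -> 195
  -- iteration 2/6 --
  FD 7: (6.761,10.812) -> (0,9) [heading=195, move]
  LT 180: heading 195 -> 15
  -- iteration 3/6 --
  FD 7: (0,9) -> (6.761,10.812) [heading=15, move]
  LT 180: heading 15 -> 195
  -- iteration 4/6 --
  FD 7: (6.761,10.812) -> (0,9) [heading=195, move]
  LT 180: heading 195 -> 15
  -- iteration 5/6 --
  FD 7: (0,9) -> (6.761,10.812) [heading=15, move]
  LT 180: heading 15 -> 195
  -- iteration 6/6 --
  FD 7: (6.761,10.812) -> (0,9) [heading=195, move]
  LT 180: heading 195 -> 15
]
FD 11: (0,9) -> (10.625,11.847) [heading=15, move]
FD 16: (10.625,11.847) -> (26.08,15.988) [heading=15, move]
PD: pen down
FD 2: (26.08,15.988) -> (28.012,16.506) [heading=15, draw]
Final: pos=(28.012,16.506), heading=15, 1 segment(s) drawn

Segment endpoints: x in {26.08, 28.012}, y in {15.988, 16.506}
xmin=26.08, ymin=15.988, xmax=28.012, ymax=16.506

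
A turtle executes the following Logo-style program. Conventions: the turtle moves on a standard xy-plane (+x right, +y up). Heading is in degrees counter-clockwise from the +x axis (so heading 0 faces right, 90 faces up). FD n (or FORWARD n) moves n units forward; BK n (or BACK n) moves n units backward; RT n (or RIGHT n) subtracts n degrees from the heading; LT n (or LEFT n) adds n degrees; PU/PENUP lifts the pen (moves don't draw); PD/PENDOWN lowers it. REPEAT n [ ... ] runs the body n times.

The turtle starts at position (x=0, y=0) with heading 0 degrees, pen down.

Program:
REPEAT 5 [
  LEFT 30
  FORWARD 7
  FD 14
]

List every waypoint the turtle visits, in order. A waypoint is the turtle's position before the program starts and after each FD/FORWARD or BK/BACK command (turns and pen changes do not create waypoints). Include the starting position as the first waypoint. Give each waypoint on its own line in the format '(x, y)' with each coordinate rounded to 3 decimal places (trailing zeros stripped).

Answer: (0, 0)
(6.062, 3.5)
(18.187, 10.5)
(21.687, 16.562)
(28.687, 28.687)
(28.687, 35.687)
(28.687, 49.687)
(25.187, 55.749)
(18.187, 67.873)
(12.124, 71.373)
(0, 78.373)

Derivation:
Executing turtle program step by step:
Start: pos=(0,0), heading=0, pen down
REPEAT 5 [
  -- iteration 1/5 --
  LT 30: heading 0 -> 30
  FD 7: (0,0) -> (6.062,3.5) [heading=30, draw]
  FD 14: (6.062,3.5) -> (18.187,10.5) [heading=30, draw]
  -- iteration 2/5 --
  LT 30: heading 30 -> 60
  FD 7: (18.187,10.5) -> (21.687,16.562) [heading=60, draw]
  FD 14: (21.687,16.562) -> (28.687,28.687) [heading=60, draw]
  -- iteration 3/5 --
  LT 30: heading 60 -> 90
  FD 7: (28.687,28.687) -> (28.687,35.687) [heading=90, draw]
  FD 14: (28.687,35.687) -> (28.687,49.687) [heading=90, draw]
  -- iteration 4/5 --
  LT 30: heading 90 -> 120
  FD 7: (28.687,49.687) -> (25.187,55.749) [heading=120, draw]
  FD 14: (25.187,55.749) -> (18.187,67.873) [heading=120, draw]
  -- iteration 5/5 --
  LT 30: heading 120 -> 150
  FD 7: (18.187,67.873) -> (12.124,71.373) [heading=150, draw]
  FD 14: (12.124,71.373) -> (0,78.373) [heading=150, draw]
]
Final: pos=(0,78.373), heading=150, 10 segment(s) drawn
Waypoints (11 total):
(0, 0)
(6.062, 3.5)
(18.187, 10.5)
(21.687, 16.562)
(28.687, 28.687)
(28.687, 35.687)
(28.687, 49.687)
(25.187, 55.749)
(18.187, 67.873)
(12.124, 71.373)
(0, 78.373)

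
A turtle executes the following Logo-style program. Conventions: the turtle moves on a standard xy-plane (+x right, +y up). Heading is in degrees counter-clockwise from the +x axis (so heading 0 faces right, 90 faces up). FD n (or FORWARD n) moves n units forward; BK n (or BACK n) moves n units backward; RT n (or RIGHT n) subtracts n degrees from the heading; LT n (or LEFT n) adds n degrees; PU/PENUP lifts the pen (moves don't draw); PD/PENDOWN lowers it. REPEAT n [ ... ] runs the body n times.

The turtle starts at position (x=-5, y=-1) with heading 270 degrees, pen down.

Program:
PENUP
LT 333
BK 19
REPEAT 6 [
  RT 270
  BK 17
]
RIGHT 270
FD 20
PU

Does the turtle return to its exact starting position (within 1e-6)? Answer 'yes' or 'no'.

Executing turtle program step by step:
Start: pos=(-5,-1), heading=270, pen down
PU: pen up
LT 333: heading 270 -> 243
BK 19: (-5,-1) -> (3.626,15.929) [heading=243, move]
REPEAT 6 [
  -- iteration 1/6 --
  RT 270: heading 243 -> 333
  BK 17: (3.626,15.929) -> (-11.521,23.647) [heading=333, move]
  -- iteration 2/6 --
  RT 270: heading 333 -> 63
  BK 17: (-11.521,23.647) -> (-19.239,8.5) [heading=63, move]
  -- iteration 3/6 --
  RT 270: heading 63 -> 153
  BK 17: (-19.239,8.5) -> (-4.092,0.782) [heading=153, move]
  -- iteration 4/6 --
  RT 270: heading 153 -> 243
  BK 17: (-4.092,0.782) -> (3.626,15.929) [heading=243, move]
  -- iteration 5/6 --
  RT 270: heading 243 -> 333
  BK 17: (3.626,15.929) -> (-11.521,23.647) [heading=333, move]
  -- iteration 6/6 --
  RT 270: heading 333 -> 63
  BK 17: (-11.521,23.647) -> (-19.239,8.5) [heading=63, move]
]
RT 270: heading 63 -> 153
FD 20: (-19.239,8.5) -> (-37.059,17.58) [heading=153, move]
PU: pen up
Final: pos=(-37.059,17.58), heading=153, 0 segment(s) drawn

Start position: (-5, -1)
Final position: (-37.059, 17.58)
Distance = 37.054; >= 1e-6 -> NOT closed

Answer: no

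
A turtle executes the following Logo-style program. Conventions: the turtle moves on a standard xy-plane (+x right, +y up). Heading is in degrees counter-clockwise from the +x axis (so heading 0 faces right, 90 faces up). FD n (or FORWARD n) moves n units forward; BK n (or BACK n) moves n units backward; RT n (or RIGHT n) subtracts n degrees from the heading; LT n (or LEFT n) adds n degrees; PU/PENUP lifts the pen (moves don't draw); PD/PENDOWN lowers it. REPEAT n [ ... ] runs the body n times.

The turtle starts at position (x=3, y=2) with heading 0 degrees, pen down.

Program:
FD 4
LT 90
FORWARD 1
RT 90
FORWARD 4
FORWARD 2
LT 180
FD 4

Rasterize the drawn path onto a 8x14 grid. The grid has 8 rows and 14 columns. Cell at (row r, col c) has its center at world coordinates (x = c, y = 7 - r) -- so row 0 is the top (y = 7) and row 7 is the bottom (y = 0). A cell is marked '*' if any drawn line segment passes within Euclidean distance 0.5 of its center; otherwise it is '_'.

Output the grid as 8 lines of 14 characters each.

Segment 0: (3,2) -> (7,2)
Segment 1: (7,2) -> (7,3)
Segment 2: (7,3) -> (11,3)
Segment 3: (11,3) -> (13,3)
Segment 4: (13,3) -> (9,3)

Answer: ______________
______________
______________
______________
_______*******
___*****______
______________
______________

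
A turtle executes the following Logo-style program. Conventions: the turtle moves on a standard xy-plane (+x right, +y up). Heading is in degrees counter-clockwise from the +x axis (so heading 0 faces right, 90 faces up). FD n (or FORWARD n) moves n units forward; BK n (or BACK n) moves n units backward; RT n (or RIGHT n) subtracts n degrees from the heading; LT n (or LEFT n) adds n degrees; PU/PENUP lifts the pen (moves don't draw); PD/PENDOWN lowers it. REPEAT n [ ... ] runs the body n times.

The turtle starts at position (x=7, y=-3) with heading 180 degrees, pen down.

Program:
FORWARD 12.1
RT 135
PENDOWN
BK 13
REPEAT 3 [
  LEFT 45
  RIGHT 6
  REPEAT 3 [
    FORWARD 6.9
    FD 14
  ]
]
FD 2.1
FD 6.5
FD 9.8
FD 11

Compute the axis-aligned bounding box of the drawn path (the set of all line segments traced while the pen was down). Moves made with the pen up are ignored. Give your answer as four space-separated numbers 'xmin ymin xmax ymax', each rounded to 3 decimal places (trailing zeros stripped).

Executing turtle program step by step:
Start: pos=(7,-3), heading=180, pen down
FD 12.1: (7,-3) -> (-5.1,-3) [heading=180, draw]
RT 135: heading 180 -> 45
PD: pen down
BK 13: (-5.1,-3) -> (-14.292,-12.192) [heading=45, draw]
REPEAT 3 [
  -- iteration 1/3 --
  LT 45: heading 45 -> 90
  RT 6: heading 90 -> 84
  REPEAT 3 [
    -- iteration 1/3 --
    FD 6.9: (-14.292,-12.192) -> (-13.571,-5.33) [heading=84, draw]
    FD 14: (-13.571,-5.33) -> (-12.108,8.593) [heading=84, draw]
    -- iteration 2/3 --
    FD 6.9: (-12.108,8.593) -> (-11.386,15.455) [heading=84, draw]
    FD 14: (-11.386,15.455) -> (-9.923,29.379) [heading=84, draw]
    -- iteration 3/3 --
    FD 6.9: (-9.923,29.379) -> (-9.202,36.241) [heading=84, draw]
    FD 14: (-9.202,36.241) -> (-7.738,50.164) [heading=84, draw]
  ]
  -- iteration 2/3 --
  LT 45: heading 84 -> 129
  RT 6: heading 129 -> 123
  REPEAT 3 [
    -- iteration 1/3 --
    FD 6.9: (-7.738,50.164) -> (-11.496,55.951) [heading=123, draw]
    FD 14: (-11.496,55.951) -> (-19.121,67.692) [heading=123, draw]
    -- iteration 2/3 --
    FD 6.9: (-19.121,67.692) -> (-22.879,73.479) [heading=123, draw]
    FD 14: (-22.879,73.479) -> (-30.504,85.221) [heading=123, draw]
    -- iteration 3/3 --
    FD 6.9: (-30.504,85.221) -> (-34.262,91.007) [heading=123, draw]
    FD 14: (-34.262,91.007) -> (-41.887,102.749) [heading=123, draw]
  ]
  -- iteration 3/3 --
  LT 45: heading 123 -> 168
  RT 6: heading 168 -> 162
  REPEAT 3 [
    -- iteration 1/3 --
    FD 6.9: (-41.887,102.749) -> (-48.45,104.881) [heading=162, draw]
    FD 14: (-48.45,104.881) -> (-61.764,109.207) [heading=162, draw]
    -- iteration 2/3 --
    FD 6.9: (-61.764,109.207) -> (-68.327,111.339) [heading=162, draw]
    FD 14: (-68.327,111.339) -> (-81.641,115.666) [heading=162, draw]
    -- iteration 3/3 --
    FD 6.9: (-81.641,115.666) -> (-88.204,117.798) [heading=162, draw]
    FD 14: (-88.204,117.798) -> (-101.519,122.124) [heading=162, draw]
  ]
]
FD 2.1: (-101.519,122.124) -> (-103.516,122.773) [heading=162, draw]
FD 6.5: (-103.516,122.773) -> (-109.698,124.782) [heading=162, draw]
FD 9.8: (-109.698,124.782) -> (-119.018,127.81) [heading=162, draw]
FD 11: (-119.018,127.81) -> (-129.48,131.209) [heading=162, draw]
Final: pos=(-129.48,131.209), heading=162, 24 segment(s) drawn

Segment endpoints: x in {-129.48, -119.018, -109.698, -103.516, -101.519, -88.204, -81.641, -68.327, -61.764, -48.45, -41.887, -34.262, -30.504, -22.879, -19.121, -14.292, -13.571, -12.108, -11.496, -11.386, -9.923, -9.202, -7.738, -5.1, 7}, y in {-12.192, -5.33, -3, -3, 8.593, 15.455, 29.379, 36.241, 50.164, 55.951, 67.692, 73.479, 85.221, 91.007, 102.749, 104.881, 109.207, 111.339, 115.666, 117.798, 122.124, 122.773, 124.782, 127.81, 131.209}
xmin=-129.48, ymin=-12.192, xmax=7, ymax=131.209

Answer: -129.48 -12.192 7 131.209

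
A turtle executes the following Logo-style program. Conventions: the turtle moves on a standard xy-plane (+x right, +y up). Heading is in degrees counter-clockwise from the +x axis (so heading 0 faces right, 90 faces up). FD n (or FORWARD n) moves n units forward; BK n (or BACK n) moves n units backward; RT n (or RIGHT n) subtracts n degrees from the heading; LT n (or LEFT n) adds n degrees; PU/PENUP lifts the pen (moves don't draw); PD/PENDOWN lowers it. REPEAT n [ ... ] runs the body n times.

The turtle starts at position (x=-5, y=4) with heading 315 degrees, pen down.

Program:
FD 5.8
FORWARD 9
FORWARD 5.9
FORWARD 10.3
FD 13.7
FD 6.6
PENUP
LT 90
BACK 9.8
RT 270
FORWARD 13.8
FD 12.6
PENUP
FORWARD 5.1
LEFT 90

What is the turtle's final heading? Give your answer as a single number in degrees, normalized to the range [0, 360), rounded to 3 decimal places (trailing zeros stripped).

Executing turtle program step by step:
Start: pos=(-5,4), heading=315, pen down
FD 5.8: (-5,4) -> (-0.899,-0.101) [heading=315, draw]
FD 9: (-0.899,-0.101) -> (5.465,-6.465) [heading=315, draw]
FD 5.9: (5.465,-6.465) -> (9.637,-10.637) [heading=315, draw]
FD 10.3: (9.637,-10.637) -> (16.92,-17.92) [heading=315, draw]
FD 13.7: (16.92,-17.92) -> (26.608,-27.608) [heading=315, draw]
FD 6.6: (26.608,-27.608) -> (31.275,-32.275) [heading=315, draw]
PU: pen up
LT 90: heading 315 -> 45
BK 9.8: (31.275,-32.275) -> (24.345,-39.204) [heading=45, move]
RT 270: heading 45 -> 135
FD 13.8: (24.345,-39.204) -> (14.587,-29.446) [heading=135, move]
FD 12.6: (14.587,-29.446) -> (5.677,-20.537) [heading=135, move]
PU: pen up
FD 5.1: (5.677,-20.537) -> (2.071,-16.93) [heading=135, move]
LT 90: heading 135 -> 225
Final: pos=(2.071,-16.93), heading=225, 6 segment(s) drawn

Answer: 225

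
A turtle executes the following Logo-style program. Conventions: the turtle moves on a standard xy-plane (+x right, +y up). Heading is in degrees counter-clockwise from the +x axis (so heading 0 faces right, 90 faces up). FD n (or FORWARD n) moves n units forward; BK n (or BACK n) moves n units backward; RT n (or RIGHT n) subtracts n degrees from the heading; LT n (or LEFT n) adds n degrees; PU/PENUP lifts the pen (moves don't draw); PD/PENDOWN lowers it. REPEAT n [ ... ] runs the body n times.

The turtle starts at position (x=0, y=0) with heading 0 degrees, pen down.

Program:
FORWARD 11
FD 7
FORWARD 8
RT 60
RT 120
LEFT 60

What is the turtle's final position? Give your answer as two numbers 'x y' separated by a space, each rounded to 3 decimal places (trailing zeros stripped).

Answer: 26 0

Derivation:
Executing turtle program step by step:
Start: pos=(0,0), heading=0, pen down
FD 11: (0,0) -> (11,0) [heading=0, draw]
FD 7: (11,0) -> (18,0) [heading=0, draw]
FD 8: (18,0) -> (26,0) [heading=0, draw]
RT 60: heading 0 -> 300
RT 120: heading 300 -> 180
LT 60: heading 180 -> 240
Final: pos=(26,0), heading=240, 3 segment(s) drawn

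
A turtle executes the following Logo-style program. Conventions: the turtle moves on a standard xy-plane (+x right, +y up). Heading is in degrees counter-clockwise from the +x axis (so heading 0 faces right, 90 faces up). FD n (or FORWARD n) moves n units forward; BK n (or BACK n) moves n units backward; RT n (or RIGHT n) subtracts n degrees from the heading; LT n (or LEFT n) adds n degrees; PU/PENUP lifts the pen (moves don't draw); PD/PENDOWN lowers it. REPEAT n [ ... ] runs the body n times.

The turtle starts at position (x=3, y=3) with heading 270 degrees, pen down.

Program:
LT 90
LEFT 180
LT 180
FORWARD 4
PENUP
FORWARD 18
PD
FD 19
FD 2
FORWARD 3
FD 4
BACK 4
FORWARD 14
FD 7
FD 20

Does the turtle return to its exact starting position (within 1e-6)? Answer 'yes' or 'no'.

Executing turtle program step by step:
Start: pos=(3,3), heading=270, pen down
LT 90: heading 270 -> 0
LT 180: heading 0 -> 180
LT 180: heading 180 -> 0
FD 4: (3,3) -> (7,3) [heading=0, draw]
PU: pen up
FD 18: (7,3) -> (25,3) [heading=0, move]
PD: pen down
FD 19: (25,3) -> (44,3) [heading=0, draw]
FD 2: (44,3) -> (46,3) [heading=0, draw]
FD 3: (46,3) -> (49,3) [heading=0, draw]
FD 4: (49,3) -> (53,3) [heading=0, draw]
BK 4: (53,3) -> (49,3) [heading=0, draw]
FD 14: (49,3) -> (63,3) [heading=0, draw]
FD 7: (63,3) -> (70,3) [heading=0, draw]
FD 20: (70,3) -> (90,3) [heading=0, draw]
Final: pos=(90,3), heading=0, 9 segment(s) drawn

Start position: (3, 3)
Final position: (90, 3)
Distance = 87; >= 1e-6 -> NOT closed

Answer: no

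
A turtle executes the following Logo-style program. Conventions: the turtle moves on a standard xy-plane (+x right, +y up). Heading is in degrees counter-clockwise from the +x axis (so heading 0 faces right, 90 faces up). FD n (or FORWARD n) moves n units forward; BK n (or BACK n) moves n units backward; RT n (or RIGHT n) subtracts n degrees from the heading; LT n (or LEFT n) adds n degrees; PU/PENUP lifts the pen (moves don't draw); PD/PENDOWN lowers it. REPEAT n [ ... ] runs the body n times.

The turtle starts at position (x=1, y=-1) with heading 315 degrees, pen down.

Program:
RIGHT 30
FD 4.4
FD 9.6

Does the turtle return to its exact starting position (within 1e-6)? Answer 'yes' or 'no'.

Executing turtle program step by step:
Start: pos=(1,-1), heading=315, pen down
RT 30: heading 315 -> 285
FD 4.4: (1,-1) -> (2.139,-5.25) [heading=285, draw]
FD 9.6: (2.139,-5.25) -> (4.623,-14.523) [heading=285, draw]
Final: pos=(4.623,-14.523), heading=285, 2 segment(s) drawn

Start position: (1, -1)
Final position: (4.623, -14.523)
Distance = 14; >= 1e-6 -> NOT closed

Answer: no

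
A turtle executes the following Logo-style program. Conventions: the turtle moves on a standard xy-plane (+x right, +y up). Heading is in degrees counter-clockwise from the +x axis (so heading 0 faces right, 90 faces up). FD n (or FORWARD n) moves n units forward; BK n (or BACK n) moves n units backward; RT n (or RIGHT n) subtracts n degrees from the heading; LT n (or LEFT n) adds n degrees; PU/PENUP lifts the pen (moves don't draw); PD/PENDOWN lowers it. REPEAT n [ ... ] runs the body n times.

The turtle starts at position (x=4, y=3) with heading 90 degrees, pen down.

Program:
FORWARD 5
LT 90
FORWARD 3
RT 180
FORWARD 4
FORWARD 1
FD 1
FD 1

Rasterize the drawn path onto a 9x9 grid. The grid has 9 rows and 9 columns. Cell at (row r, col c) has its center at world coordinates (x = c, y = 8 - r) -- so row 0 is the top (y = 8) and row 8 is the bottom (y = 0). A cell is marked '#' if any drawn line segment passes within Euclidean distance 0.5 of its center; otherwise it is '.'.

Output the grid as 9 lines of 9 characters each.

Segment 0: (4,3) -> (4,8)
Segment 1: (4,8) -> (1,8)
Segment 2: (1,8) -> (5,8)
Segment 3: (5,8) -> (6,8)
Segment 4: (6,8) -> (7,8)
Segment 5: (7,8) -> (8,8)

Answer: .########
....#....
....#....
....#....
....#....
....#....
.........
.........
.........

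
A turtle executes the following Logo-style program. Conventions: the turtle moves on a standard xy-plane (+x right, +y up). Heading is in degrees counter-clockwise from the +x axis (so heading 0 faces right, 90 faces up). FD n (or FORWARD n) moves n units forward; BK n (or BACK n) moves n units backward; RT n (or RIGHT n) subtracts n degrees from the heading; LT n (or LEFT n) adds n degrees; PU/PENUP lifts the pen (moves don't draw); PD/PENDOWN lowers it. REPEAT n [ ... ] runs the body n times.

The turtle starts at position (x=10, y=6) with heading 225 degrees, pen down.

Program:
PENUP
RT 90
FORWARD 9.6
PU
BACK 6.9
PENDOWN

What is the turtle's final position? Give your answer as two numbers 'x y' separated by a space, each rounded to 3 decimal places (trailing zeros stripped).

Executing turtle program step by step:
Start: pos=(10,6), heading=225, pen down
PU: pen up
RT 90: heading 225 -> 135
FD 9.6: (10,6) -> (3.212,12.788) [heading=135, move]
PU: pen up
BK 6.9: (3.212,12.788) -> (8.091,7.909) [heading=135, move]
PD: pen down
Final: pos=(8.091,7.909), heading=135, 0 segment(s) drawn

Answer: 8.091 7.909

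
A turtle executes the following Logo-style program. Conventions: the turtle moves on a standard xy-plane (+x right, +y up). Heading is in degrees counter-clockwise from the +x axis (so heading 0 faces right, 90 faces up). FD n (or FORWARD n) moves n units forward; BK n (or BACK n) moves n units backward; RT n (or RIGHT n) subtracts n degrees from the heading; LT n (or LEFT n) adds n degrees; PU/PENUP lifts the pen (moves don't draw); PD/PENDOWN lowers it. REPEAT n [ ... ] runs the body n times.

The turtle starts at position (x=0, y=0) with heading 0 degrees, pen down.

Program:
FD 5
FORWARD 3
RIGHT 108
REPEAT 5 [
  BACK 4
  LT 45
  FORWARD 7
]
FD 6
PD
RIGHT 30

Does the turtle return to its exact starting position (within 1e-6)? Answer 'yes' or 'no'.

Executing turtle program step by step:
Start: pos=(0,0), heading=0, pen down
FD 5: (0,0) -> (5,0) [heading=0, draw]
FD 3: (5,0) -> (8,0) [heading=0, draw]
RT 108: heading 0 -> 252
REPEAT 5 [
  -- iteration 1/5 --
  BK 4: (8,0) -> (9.236,3.804) [heading=252, draw]
  LT 45: heading 252 -> 297
  FD 7: (9.236,3.804) -> (12.414,-2.433) [heading=297, draw]
  -- iteration 2/5 --
  BK 4: (12.414,-2.433) -> (10.598,1.131) [heading=297, draw]
  LT 45: heading 297 -> 342
  FD 7: (10.598,1.131) -> (17.255,-1.032) [heading=342, draw]
  -- iteration 3/5 --
  BK 4: (17.255,-1.032) -> (13.451,0.204) [heading=342, draw]
  LT 45: heading 342 -> 27
  FD 7: (13.451,0.204) -> (19.688,3.382) [heading=27, draw]
  -- iteration 4/5 --
  BK 4: (19.688,3.382) -> (16.124,1.566) [heading=27, draw]
  LT 45: heading 27 -> 72
  FD 7: (16.124,1.566) -> (18.287,8.224) [heading=72, draw]
  -- iteration 5/5 --
  BK 4: (18.287,8.224) -> (17.051,4.419) [heading=72, draw]
  LT 45: heading 72 -> 117
  FD 7: (17.051,4.419) -> (13.873,10.656) [heading=117, draw]
]
FD 6: (13.873,10.656) -> (11.149,16.002) [heading=117, draw]
PD: pen down
RT 30: heading 117 -> 87
Final: pos=(11.149,16.002), heading=87, 13 segment(s) drawn

Start position: (0, 0)
Final position: (11.149, 16.002)
Distance = 19.503; >= 1e-6 -> NOT closed

Answer: no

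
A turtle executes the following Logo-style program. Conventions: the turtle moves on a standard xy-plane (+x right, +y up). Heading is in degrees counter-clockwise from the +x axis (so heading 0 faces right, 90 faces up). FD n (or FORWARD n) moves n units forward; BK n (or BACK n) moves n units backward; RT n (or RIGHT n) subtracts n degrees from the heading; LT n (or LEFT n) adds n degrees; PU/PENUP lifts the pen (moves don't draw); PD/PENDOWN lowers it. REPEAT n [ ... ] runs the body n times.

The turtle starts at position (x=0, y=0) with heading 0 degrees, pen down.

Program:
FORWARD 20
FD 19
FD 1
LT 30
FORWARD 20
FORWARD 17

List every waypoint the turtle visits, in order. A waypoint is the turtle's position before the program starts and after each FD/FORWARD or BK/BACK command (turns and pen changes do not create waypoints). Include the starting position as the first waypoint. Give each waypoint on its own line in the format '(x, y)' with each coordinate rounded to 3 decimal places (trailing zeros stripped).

Executing turtle program step by step:
Start: pos=(0,0), heading=0, pen down
FD 20: (0,0) -> (20,0) [heading=0, draw]
FD 19: (20,0) -> (39,0) [heading=0, draw]
FD 1: (39,0) -> (40,0) [heading=0, draw]
LT 30: heading 0 -> 30
FD 20: (40,0) -> (57.321,10) [heading=30, draw]
FD 17: (57.321,10) -> (72.043,18.5) [heading=30, draw]
Final: pos=(72.043,18.5), heading=30, 5 segment(s) drawn
Waypoints (6 total):
(0, 0)
(20, 0)
(39, 0)
(40, 0)
(57.321, 10)
(72.043, 18.5)

Answer: (0, 0)
(20, 0)
(39, 0)
(40, 0)
(57.321, 10)
(72.043, 18.5)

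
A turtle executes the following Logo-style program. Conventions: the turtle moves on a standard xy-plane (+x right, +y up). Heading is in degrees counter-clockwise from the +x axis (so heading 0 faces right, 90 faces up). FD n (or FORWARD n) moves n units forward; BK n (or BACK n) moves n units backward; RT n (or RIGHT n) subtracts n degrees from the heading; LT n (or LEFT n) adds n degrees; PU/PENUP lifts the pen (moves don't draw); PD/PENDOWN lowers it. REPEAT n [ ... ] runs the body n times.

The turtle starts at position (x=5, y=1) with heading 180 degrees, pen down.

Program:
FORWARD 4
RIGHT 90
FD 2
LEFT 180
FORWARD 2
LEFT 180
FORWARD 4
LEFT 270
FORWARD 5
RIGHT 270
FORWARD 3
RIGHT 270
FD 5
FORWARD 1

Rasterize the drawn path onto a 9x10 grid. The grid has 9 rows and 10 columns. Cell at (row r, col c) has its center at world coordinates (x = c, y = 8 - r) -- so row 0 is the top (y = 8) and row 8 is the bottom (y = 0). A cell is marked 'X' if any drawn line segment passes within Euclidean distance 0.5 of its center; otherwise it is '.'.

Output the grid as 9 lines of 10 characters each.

Answer: XXXXXXX...
......X...
......X...
.XXXXXX...
.X........
.X........
.X........
.XXXXX....
..........

Derivation:
Segment 0: (5,1) -> (1,1)
Segment 1: (1,1) -> (1,3)
Segment 2: (1,3) -> (1,1)
Segment 3: (1,1) -> (1,5)
Segment 4: (1,5) -> (6,5)
Segment 5: (6,5) -> (6,8)
Segment 6: (6,8) -> (1,8)
Segment 7: (1,8) -> (0,8)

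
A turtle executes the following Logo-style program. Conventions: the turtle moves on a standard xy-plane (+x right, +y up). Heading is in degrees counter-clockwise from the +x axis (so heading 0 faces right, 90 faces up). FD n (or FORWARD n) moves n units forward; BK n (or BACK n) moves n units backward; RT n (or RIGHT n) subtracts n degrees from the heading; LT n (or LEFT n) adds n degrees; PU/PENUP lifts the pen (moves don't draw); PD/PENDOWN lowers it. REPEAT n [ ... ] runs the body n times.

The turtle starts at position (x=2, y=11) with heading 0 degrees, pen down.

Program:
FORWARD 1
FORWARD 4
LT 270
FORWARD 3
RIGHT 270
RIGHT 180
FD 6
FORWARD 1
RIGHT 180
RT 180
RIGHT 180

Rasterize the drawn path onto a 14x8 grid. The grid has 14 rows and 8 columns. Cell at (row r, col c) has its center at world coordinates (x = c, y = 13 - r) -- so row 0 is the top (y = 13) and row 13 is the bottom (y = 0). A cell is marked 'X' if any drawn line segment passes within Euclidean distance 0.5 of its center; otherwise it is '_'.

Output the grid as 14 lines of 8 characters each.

Segment 0: (2,11) -> (3,11)
Segment 1: (3,11) -> (7,11)
Segment 2: (7,11) -> (7,8)
Segment 3: (7,8) -> (1,8)
Segment 4: (1,8) -> (-0,8)

Answer: ________
________
__XXXXXX
_______X
_______X
XXXXXXXX
________
________
________
________
________
________
________
________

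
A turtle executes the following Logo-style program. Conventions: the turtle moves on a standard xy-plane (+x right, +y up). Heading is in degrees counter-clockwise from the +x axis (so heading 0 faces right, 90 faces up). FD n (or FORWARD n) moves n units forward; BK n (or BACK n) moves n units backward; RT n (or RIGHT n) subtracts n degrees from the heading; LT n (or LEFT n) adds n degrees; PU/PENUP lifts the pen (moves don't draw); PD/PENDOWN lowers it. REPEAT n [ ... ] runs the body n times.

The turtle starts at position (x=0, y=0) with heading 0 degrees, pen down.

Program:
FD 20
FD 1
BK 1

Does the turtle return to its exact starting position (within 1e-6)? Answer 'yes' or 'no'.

Answer: no

Derivation:
Executing turtle program step by step:
Start: pos=(0,0), heading=0, pen down
FD 20: (0,0) -> (20,0) [heading=0, draw]
FD 1: (20,0) -> (21,0) [heading=0, draw]
BK 1: (21,0) -> (20,0) [heading=0, draw]
Final: pos=(20,0), heading=0, 3 segment(s) drawn

Start position: (0, 0)
Final position: (20, 0)
Distance = 20; >= 1e-6 -> NOT closed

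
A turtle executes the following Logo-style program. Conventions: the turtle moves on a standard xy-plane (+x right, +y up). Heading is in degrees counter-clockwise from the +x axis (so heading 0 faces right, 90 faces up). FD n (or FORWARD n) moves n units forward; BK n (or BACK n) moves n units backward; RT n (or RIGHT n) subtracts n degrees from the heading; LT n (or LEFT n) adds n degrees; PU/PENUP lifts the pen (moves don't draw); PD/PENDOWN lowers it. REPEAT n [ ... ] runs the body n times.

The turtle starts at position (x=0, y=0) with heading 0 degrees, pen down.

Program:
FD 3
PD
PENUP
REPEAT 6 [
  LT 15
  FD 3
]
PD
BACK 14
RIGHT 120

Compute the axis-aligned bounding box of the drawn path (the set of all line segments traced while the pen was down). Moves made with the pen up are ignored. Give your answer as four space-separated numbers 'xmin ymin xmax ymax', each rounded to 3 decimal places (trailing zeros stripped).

Executing turtle program step by step:
Start: pos=(0,0), heading=0, pen down
FD 3: (0,0) -> (3,0) [heading=0, draw]
PD: pen down
PU: pen up
REPEAT 6 [
  -- iteration 1/6 --
  LT 15: heading 0 -> 15
  FD 3: (3,0) -> (5.898,0.776) [heading=15, move]
  -- iteration 2/6 --
  LT 15: heading 15 -> 30
  FD 3: (5.898,0.776) -> (8.496,2.276) [heading=30, move]
  -- iteration 3/6 --
  LT 15: heading 30 -> 45
  FD 3: (8.496,2.276) -> (10.617,4.398) [heading=45, move]
  -- iteration 4/6 --
  LT 15: heading 45 -> 60
  FD 3: (10.617,4.398) -> (12.117,6.996) [heading=60, move]
  -- iteration 5/6 --
  LT 15: heading 60 -> 75
  FD 3: (12.117,6.996) -> (12.894,9.894) [heading=75, move]
  -- iteration 6/6 --
  LT 15: heading 75 -> 90
  FD 3: (12.894,9.894) -> (12.894,12.894) [heading=90, move]
]
PD: pen down
BK 14: (12.894,12.894) -> (12.894,-1.106) [heading=90, draw]
RT 120: heading 90 -> 330
Final: pos=(12.894,-1.106), heading=330, 2 segment(s) drawn

Segment endpoints: x in {0, 3, 12.894}, y in {-1.106, 0, 12.894}
xmin=0, ymin=-1.106, xmax=12.894, ymax=12.894

Answer: 0 -1.106 12.894 12.894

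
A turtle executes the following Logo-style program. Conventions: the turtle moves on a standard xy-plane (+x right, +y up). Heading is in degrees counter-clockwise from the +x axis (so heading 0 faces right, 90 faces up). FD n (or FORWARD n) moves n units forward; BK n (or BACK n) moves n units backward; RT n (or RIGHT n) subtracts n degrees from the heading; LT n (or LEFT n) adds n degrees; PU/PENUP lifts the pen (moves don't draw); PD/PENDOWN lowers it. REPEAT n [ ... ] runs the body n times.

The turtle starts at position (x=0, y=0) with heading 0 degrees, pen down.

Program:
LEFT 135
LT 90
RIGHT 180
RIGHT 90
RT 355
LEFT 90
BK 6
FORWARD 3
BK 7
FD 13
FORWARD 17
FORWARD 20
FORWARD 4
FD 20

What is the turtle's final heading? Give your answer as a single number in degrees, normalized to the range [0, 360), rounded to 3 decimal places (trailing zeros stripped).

Executing turtle program step by step:
Start: pos=(0,0), heading=0, pen down
LT 135: heading 0 -> 135
LT 90: heading 135 -> 225
RT 180: heading 225 -> 45
RT 90: heading 45 -> 315
RT 355: heading 315 -> 320
LT 90: heading 320 -> 50
BK 6: (0,0) -> (-3.857,-4.596) [heading=50, draw]
FD 3: (-3.857,-4.596) -> (-1.928,-2.298) [heading=50, draw]
BK 7: (-1.928,-2.298) -> (-6.428,-7.66) [heading=50, draw]
FD 13: (-6.428,-7.66) -> (1.928,2.298) [heading=50, draw]
FD 17: (1.928,2.298) -> (12.856,15.321) [heading=50, draw]
FD 20: (12.856,15.321) -> (25.712,30.642) [heading=50, draw]
FD 4: (25.712,30.642) -> (28.283,33.706) [heading=50, draw]
FD 20: (28.283,33.706) -> (41.138,49.027) [heading=50, draw]
Final: pos=(41.138,49.027), heading=50, 8 segment(s) drawn

Answer: 50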